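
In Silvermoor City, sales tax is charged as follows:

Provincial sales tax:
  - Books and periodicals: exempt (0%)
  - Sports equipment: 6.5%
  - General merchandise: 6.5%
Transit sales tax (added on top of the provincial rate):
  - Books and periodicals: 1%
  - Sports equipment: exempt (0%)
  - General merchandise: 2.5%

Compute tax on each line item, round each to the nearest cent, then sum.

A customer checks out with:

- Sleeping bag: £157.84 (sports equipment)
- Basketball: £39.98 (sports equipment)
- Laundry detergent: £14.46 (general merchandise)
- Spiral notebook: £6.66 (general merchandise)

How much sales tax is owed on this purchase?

Sleeping bag £157.84: sports equipment → 6.5% + 0% transit = 6.5% → £10.26
Basketball £39.98: sports equipment → 6.5% + 0% transit = 6.5% → £2.60
Laundry detergent £14.46: general merchandise → 6.5% + 2.5% transit = 9% → £1.30
Spiral notebook £6.66: general merchandise → 6.5% + 2.5% transit = 9% → £0.60
Total tax = £10.26 + £2.60 + £1.30 + £0.60 = £14.76

£14.76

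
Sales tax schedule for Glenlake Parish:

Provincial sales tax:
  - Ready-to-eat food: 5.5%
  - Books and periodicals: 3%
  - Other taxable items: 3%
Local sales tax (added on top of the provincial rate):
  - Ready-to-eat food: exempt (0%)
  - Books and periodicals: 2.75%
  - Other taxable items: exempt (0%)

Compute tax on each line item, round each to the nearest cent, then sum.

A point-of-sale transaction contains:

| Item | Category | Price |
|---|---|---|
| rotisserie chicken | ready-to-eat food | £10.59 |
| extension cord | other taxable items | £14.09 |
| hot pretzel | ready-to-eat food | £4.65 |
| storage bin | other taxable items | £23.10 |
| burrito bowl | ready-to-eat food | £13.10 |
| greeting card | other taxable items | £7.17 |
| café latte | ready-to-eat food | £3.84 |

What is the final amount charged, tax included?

Rotisserie chicken £10.59: ready-to-eat food → 5.5% + 0% local = 5.5% → £0.58
Extension cord £14.09: other taxable items → 3% + 0% local = 3% → £0.42
Hot pretzel £4.65: ready-to-eat food → 5.5% + 0% local = 5.5% → £0.26
Storage bin £23.10: other taxable items → 3% + 0% local = 3% → £0.69
Burrito bowl £13.10: ready-to-eat food → 5.5% + 0% local = 5.5% → £0.72
Greeting card £7.17: other taxable items → 3% + 0% local = 3% → £0.22
Café latte £3.84: ready-to-eat food → 5.5% + 0% local = 5.5% → £0.21
Subtotal = £76.54; tax = £3.10; total due = £79.64

£79.64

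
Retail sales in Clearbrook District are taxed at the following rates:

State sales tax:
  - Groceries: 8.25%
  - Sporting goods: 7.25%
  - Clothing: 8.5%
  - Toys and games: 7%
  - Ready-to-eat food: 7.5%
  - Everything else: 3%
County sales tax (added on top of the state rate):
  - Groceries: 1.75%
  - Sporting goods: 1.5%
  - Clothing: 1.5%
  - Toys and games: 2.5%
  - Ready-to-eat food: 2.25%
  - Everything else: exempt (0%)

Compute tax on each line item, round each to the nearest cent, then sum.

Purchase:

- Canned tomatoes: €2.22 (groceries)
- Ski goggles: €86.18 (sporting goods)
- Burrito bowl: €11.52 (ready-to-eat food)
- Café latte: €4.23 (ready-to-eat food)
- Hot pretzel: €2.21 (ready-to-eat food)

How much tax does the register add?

Canned tomatoes €2.22: groceries → 8.25% + 1.75% county = 10% → €0.22
Ski goggles €86.18: sporting goods → 7.25% + 1.5% county = 8.75% → €7.54
Burrito bowl €11.52: ready-to-eat food → 7.5% + 2.25% county = 9.75% → €1.12
Café latte €4.23: ready-to-eat food → 7.5% + 2.25% county = 9.75% → €0.41
Hot pretzel €2.21: ready-to-eat food → 7.5% + 2.25% county = 9.75% → €0.22
Total tax = €0.22 + €7.54 + €1.12 + €0.41 + €0.22 = €9.51

€9.51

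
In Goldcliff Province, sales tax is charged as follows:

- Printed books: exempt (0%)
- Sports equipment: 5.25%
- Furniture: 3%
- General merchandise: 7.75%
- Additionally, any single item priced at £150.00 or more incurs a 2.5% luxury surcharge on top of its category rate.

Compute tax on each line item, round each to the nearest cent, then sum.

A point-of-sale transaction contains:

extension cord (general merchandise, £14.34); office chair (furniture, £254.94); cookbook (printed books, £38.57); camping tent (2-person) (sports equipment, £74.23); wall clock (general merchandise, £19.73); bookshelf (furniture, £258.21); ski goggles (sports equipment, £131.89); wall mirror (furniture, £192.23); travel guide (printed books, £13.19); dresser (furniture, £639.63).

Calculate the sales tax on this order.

Extension cord £14.34: general merchandise → 7.75% → £1.11
Office chair £254.94: furniture → 3% + 2.5% surcharge = 5.5% → £14.02
Cookbook £38.57: printed books → 0% → £0.00
Camping tent (2-person) £74.23: sports equipment → 5.25% → £3.90
Wall clock £19.73: general merchandise → 7.75% → £1.53
Bookshelf £258.21: furniture → 3% + 2.5% surcharge = 5.5% → £14.20
Ski goggles £131.89: sports equipment → 5.25% → £6.92
Wall mirror £192.23: furniture → 3% + 2.5% surcharge = 5.5% → £10.57
Travel guide £13.19: printed books → 0% → £0.00
Dresser £639.63: furniture → 3% + 2.5% surcharge = 5.5% → £35.18
Total tax = £1.11 + £14.02 + £3.90 + £1.53 + £14.20 + £6.92 + £10.57 + £35.18 = £87.43

£87.43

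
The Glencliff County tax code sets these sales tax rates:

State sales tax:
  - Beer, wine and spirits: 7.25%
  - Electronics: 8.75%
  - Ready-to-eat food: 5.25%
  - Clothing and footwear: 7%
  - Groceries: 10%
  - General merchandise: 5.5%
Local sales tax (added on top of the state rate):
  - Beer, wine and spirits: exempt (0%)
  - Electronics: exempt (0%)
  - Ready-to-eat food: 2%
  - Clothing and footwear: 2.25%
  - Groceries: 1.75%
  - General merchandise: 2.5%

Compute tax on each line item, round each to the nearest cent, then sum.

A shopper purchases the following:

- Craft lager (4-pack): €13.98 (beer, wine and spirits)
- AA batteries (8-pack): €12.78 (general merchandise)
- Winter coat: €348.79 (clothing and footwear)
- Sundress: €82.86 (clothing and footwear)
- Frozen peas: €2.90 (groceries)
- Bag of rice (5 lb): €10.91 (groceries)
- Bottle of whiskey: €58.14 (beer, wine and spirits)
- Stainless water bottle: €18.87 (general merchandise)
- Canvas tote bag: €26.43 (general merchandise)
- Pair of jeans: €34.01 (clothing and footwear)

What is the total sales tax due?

Craft lager (4-pack) €13.98: beer, wine and spirits → 7.25% + 0% local = 7.25% → €1.01
AA batteries (8-pack) €12.78: general merchandise → 5.5% + 2.5% local = 8% → €1.02
Winter coat €348.79: clothing and footwear → 7% + 2.25% local = 9.25% → €32.26
Sundress €82.86: clothing and footwear → 7% + 2.25% local = 9.25% → €7.66
Frozen peas €2.90: groceries → 10% + 1.75% local = 11.75% → €0.34
Bag of rice (5 lb) €10.91: groceries → 10% + 1.75% local = 11.75% → €1.28
Bottle of whiskey €58.14: beer, wine and spirits → 7.25% + 0% local = 7.25% → €4.22
Stainless water bottle €18.87: general merchandise → 5.5% + 2.5% local = 8% → €1.51
Canvas tote bag €26.43: general merchandise → 5.5% + 2.5% local = 8% → €2.11
Pair of jeans €34.01: clothing and footwear → 7% + 2.25% local = 9.25% → €3.15
Total tax = €1.01 + €1.02 + €32.26 + €7.66 + €0.34 + €1.28 + €4.22 + €1.51 + €2.11 + €3.15 = €54.56

€54.56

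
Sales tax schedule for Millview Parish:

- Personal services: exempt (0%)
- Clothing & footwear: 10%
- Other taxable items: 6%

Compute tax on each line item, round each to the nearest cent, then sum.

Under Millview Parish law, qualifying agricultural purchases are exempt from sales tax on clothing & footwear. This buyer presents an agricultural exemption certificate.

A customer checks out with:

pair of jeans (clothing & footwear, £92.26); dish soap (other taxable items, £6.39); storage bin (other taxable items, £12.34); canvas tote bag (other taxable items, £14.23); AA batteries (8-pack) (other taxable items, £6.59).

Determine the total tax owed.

Pair of jeans £92.26: clothing & footwear, buyer-exempt → 0% → £0.00
Dish soap £6.39: other taxable items → 6% → £0.38
Storage bin £12.34: other taxable items → 6% → £0.74
Canvas tote bag £14.23: other taxable items → 6% → £0.85
AA batteries (8-pack) £6.59: other taxable items → 6% → £0.40
Total tax = £0.38 + £0.74 + £0.85 + £0.40 = £2.37

£2.37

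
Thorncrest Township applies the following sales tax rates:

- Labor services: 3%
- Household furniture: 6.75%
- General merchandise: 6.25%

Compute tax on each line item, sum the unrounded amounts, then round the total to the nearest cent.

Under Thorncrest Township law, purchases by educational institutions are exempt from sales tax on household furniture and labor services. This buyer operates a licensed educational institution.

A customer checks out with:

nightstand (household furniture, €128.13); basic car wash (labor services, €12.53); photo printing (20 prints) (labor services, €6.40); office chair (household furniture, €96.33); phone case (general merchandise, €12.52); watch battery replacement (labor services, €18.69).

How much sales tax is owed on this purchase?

Nightstand €128.13: household furniture, buyer-exempt → 0% → €0.00
Basic car wash €12.53: labor services, buyer-exempt → 0% → €0.00
Photo printing (20 prints) €6.40: labor services, buyer-exempt → 0% → €0.00
Office chair €96.33: household furniture, buyer-exempt → 0% → €0.00
Phone case €12.52: general merchandise → 6.25% → €0.7825
Watch battery replacement €18.69: labor services, buyer-exempt → 0% → €0.00
Unrounded tax sum = €0.7825 → €0.78

€0.78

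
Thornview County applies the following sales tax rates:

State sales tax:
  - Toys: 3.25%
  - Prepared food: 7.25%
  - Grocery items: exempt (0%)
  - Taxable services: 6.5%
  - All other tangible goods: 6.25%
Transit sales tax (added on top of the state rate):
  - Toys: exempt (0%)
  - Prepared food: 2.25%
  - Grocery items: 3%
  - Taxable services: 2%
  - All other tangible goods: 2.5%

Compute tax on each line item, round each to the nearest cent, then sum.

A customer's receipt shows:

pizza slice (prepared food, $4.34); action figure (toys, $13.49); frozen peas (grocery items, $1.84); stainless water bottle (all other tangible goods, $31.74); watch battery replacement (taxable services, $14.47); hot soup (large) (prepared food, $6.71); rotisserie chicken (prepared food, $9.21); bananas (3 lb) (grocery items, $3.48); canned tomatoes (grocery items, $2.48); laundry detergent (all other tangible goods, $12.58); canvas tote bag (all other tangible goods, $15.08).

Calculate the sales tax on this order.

Pizza slice $4.34: prepared food → 7.25% + 2.25% transit = 9.5% → $0.41
Action figure $13.49: toys → 3.25% + 0% transit = 3.25% → $0.44
Frozen peas $1.84: grocery items → 0% + 3% transit = 3% → $0.06
Stainless water bottle $31.74: all other tangible goods → 6.25% + 2.5% transit = 8.75% → $2.78
Watch battery replacement $14.47: taxable services → 6.5% + 2% transit = 8.5% → $1.23
Hot soup (large) $6.71: prepared food → 7.25% + 2.25% transit = 9.5% → $0.64
Rotisserie chicken $9.21: prepared food → 7.25% + 2.25% transit = 9.5% → $0.87
Bananas (3 lb) $3.48: grocery items → 0% + 3% transit = 3% → $0.10
Canned tomatoes $2.48: grocery items → 0% + 3% transit = 3% → $0.07
Laundry detergent $12.58: all other tangible goods → 6.25% + 2.5% transit = 8.75% → $1.10
Canvas tote bag $15.08: all other tangible goods → 6.25% + 2.5% transit = 8.75% → $1.32
Total tax = $0.41 + $0.44 + $0.06 + $2.78 + $1.23 + $0.64 + $0.87 + $0.10 + $0.07 + $1.10 + $1.32 = $9.02

$9.02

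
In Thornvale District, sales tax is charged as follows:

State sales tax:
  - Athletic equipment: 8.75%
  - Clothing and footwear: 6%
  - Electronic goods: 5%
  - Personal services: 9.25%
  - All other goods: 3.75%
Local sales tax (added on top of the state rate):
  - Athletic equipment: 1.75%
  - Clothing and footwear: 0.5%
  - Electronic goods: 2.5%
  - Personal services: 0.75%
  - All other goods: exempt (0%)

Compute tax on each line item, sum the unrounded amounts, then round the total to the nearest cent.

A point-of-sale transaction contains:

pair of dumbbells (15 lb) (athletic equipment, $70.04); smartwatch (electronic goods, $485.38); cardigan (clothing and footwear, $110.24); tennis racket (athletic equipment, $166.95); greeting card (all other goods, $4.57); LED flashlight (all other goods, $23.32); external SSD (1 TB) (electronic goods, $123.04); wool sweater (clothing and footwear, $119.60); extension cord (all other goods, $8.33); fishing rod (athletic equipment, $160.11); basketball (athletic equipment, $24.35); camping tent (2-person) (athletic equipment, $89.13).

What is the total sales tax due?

$115.54

Pair of dumbbells (15 lb) $70.04: athletic equipment → 8.75% + 1.75% local = 10.5% → $7.3542
Smartwatch $485.38: electronic goods → 5% + 2.5% local = 7.5% → $36.4035
Cardigan $110.24: clothing and footwear → 6% + 0.5% local = 6.5% → $7.1656
Tennis racket $166.95: athletic equipment → 8.75% + 1.75% local = 10.5% → $17.52975
Greeting card $4.57: all other goods → 3.75% + 0% local = 3.75% → $0.171375
LED flashlight $23.32: all other goods → 3.75% + 0% local = 3.75% → $0.8745
External SSD (1 TB) $123.04: electronic goods → 5% + 2.5% local = 7.5% → $9.228
Wool sweater $119.60: clothing and footwear → 6% + 0.5% local = 6.5% → $7.774
Extension cord $8.33: all other goods → 3.75% + 0% local = 3.75% → $0.312375
Fishing rod $160.11: athletic equipment → 8.75% + 1.75% local = 10.5% → $16.81155
Basketball $24.35: athletic equipment → 8.75% + 1.75% local = 10.5% → $2.55675
Camping tent (2-person) $89.13: athletic equipment → 8.75% + 1.75% local = 10.5% → $9.35865
Unrounded tax sum = $115.54025 → $115.54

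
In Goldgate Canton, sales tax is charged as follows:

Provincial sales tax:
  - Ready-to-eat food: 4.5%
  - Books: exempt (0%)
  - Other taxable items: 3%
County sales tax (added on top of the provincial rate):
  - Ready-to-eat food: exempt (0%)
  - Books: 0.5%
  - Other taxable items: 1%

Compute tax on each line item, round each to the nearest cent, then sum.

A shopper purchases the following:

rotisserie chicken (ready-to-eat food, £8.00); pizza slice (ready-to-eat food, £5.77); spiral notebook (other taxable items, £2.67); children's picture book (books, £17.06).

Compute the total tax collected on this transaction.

£0.82

Rotisserie chicken £8.00: ready-to-eat food → 4.5% + 0% county = 4.5% → £0.36
Pizza slice £5.77: ready-to-eat food → 4.5% + 0% county = 4.5% → £0.26
Spiral notebook £2.67: other taxable items → 3% + 1% county = 4% → £0.11
Children's picture book £17.06: books → 0% + 0.5% county = 0.5% → £0.09
Total tax = £0.36 + £0.26 + £0.11 + £0.09 = £0.82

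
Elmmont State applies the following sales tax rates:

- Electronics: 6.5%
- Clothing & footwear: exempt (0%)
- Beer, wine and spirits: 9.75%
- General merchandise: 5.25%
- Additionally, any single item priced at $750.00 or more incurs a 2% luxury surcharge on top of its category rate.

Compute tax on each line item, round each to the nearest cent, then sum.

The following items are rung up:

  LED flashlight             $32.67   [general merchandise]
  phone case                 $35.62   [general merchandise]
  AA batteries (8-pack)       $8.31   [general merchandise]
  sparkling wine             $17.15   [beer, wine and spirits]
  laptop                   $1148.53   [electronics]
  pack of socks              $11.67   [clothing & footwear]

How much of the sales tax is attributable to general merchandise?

$4.03

LED flashlight $32.67: general merchandise → 5.25% → $1.72
Phone case $35.62: general merchandise → 5.25% → $1.87
AA batteries (8-pack) $8.31: general merchandise → 5.25% → $0.44
Tax on general merchandise = $1.72 + $1.87 + $0.44 = $4.03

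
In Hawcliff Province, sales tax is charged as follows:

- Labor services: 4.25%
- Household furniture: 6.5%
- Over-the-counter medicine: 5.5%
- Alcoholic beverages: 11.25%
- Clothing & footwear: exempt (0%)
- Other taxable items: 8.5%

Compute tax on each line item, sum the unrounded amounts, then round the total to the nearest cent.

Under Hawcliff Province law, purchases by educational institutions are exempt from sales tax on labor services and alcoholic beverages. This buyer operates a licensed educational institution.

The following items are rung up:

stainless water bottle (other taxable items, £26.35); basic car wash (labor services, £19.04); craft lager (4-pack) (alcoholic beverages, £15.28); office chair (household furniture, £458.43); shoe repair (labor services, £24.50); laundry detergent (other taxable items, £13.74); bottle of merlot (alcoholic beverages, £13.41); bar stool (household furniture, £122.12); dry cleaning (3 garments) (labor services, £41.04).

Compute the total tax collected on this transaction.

Stainless water bottle £26.35: other taxable items → 8.5% → £2.23975
Basic car wash £19.04: labor services, buyer-exempt → 0% → £0.00
Craft lager (4-pack) £15.28: alcoholic beverages, buyer-exempt → 0% → £0.00
Office chair £458.43: household furniture → 6.5% → £29.79795
Shoe repair £24.50: labor services, buyer-exempt → 0% → £0.00
Laundry detergent £13.74: other taxable items → 8.5% → £1.1679
Bottle of merlot £13.41: alcoholic beverages, buyer-exempt → 0% → £0.00
Bar stool £122.12: household furniture → 6.5% → £7.9378
Dry cleaning (3 garments) £41.04: labor services, buyer-exempt → 0% → £0.00
Unrounded tax sum = £41.1434 → £41.14

£41.14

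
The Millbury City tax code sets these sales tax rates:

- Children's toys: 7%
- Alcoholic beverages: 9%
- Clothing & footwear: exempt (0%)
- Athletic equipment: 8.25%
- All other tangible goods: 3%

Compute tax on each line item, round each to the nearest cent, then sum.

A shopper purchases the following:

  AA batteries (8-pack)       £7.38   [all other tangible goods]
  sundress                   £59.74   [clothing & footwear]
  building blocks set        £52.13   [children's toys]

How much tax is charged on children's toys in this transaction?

Building blocks set £52.13: children's toys → 7% → £3.65
Tax on children's toys = £3.65

£3.65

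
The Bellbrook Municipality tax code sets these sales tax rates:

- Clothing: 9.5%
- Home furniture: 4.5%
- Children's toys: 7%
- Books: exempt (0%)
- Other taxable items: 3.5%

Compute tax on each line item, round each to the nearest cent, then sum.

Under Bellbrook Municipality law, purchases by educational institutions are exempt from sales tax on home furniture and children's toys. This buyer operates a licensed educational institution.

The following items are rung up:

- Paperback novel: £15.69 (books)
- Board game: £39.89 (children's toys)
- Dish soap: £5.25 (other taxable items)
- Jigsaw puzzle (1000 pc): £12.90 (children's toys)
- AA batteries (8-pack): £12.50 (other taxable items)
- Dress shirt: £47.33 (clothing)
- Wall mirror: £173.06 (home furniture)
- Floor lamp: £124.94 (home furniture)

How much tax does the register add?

£5.12

Paperback novel £15.69: books → 0% → £0.00
Board game £39.89: children's toys, buyer-exempt → 0% → £0.00
Dish soap £5.25: other taxable items → 3.5% → £0.18
Jigsaw puzzle (1000 pc) £12.90: children's toys, buyer-exempt → 0% → £0.00
AA batteries (8-pack) £12.50: other taxable items → 3.5% → £0.44
Dress shirt £47.33: clothing → 9.5% → £4.50
Wall mirror £173.06: home furniture, buyer-exempt → 0% → £0.00
Floor lamp £124.94: home furniture, buyer-exempt → 0% → £0.00
Total tax = £0.18 + £0.44 + £4.50 = £5.12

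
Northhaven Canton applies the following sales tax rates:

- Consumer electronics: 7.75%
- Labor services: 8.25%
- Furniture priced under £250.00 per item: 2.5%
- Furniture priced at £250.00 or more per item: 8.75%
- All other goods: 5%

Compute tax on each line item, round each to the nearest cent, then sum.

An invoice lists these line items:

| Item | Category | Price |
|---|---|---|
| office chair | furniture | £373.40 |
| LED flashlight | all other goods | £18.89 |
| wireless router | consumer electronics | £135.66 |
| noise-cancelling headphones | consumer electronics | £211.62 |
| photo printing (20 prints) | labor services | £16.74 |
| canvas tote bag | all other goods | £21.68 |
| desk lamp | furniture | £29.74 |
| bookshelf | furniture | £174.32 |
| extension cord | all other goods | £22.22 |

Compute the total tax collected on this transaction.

Office chair £373.40: furniture, £250.00 or more → 8.75% → £32.67
LED flashlight £18.89: all other goods → 5% → £0.94
Wireless router £135.66: consumer electronics → 7.75% → £10.51
Noise-cancelling headphones £211.62: consumer electronics → 7.75% → £16.40
Photo printing (20 prints) £16.74: labor services → 8.25% → £1.38
Canvas tote bag £21.68: all other goods → 5% → £1.08
Desk lamp £29.74: furniture, under £250.00 → 2.5% → £0.74
Bookshelf £174.32: furniture, under £250.00 → 2.5% → £4.36
Extension cord £22.22: all other goods → 5% → £1.11
Total tax = £32.67 + £0.94 + £10.51 + £16.40 + £1.38 + £1.08 + £0.74 + £4.36 + £1.11 = £69.19

£69.19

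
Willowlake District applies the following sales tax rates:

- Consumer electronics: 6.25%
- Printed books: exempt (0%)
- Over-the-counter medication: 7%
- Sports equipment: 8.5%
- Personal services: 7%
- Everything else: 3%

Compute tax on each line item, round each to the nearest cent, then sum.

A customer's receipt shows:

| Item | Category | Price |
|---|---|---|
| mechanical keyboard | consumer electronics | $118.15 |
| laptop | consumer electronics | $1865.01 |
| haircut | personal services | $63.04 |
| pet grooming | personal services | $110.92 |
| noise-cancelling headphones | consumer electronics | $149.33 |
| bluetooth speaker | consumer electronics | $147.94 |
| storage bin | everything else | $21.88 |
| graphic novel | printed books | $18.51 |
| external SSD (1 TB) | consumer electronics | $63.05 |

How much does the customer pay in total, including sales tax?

$2717.12

Mechanical keyboard $118.15: consumer electronics → 6.25% → $7.38
Laptop $1865.01: consumer electronics → 6.25% → $116.56
Haircut $63.04: personal services → 7% → $4.41
Pet grooming $110.92: personal services → 7% → $7.76
Noise-cancelling headphones $149.33: consumer electronics → 6.25% → $9.33
Bluetooth speaker $147.94: consumer electronics → 6.25% → $9.25
Storage bin $21.88: everything else → 3% → $0.66
Graphic novel $18.51: printed books → 0% → $0.00
External SSD (1 TB) $63.05: consumer electronics → 6.25% → $3.94
Subtotal = $2557.83; tax = $159.29; total due = $2717.12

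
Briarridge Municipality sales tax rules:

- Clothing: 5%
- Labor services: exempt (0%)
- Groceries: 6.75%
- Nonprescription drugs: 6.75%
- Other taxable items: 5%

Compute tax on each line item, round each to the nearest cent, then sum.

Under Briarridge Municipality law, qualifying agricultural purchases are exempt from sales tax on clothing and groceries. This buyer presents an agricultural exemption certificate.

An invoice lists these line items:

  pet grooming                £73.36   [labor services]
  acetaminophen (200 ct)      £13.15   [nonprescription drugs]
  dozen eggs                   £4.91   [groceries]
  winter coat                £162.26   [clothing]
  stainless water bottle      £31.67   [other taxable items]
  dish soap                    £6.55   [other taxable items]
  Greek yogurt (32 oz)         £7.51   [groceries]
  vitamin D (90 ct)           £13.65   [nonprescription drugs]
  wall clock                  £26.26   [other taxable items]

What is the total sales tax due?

£5.03

Pet grooming £73.36: labor services → 0% → £0.00
Acetaminophen (200 ct) £13.15: nonprescription drugs → 6.75% → £0.89
Dozen eggs £4.91: groceries, buyer-exempt → 0% → £0.00
Winter coat £162.26: clothing, buyer-exempt → 0% → £0.00
Stainless water bottle £31.67: other taxable items → 5% → £1.58
Dish soap £6.55: other taxable items → 5% → £0.33
Greek yogurt (32 oz) £7.51: groceries, buyer-exempt → 0% → £0.00
Vitamin D (90 ct) £13.65: nonprescription drugs → 6.75% → £0.92
Wall clock £26.26: other taxable items → 5% → £1.31
Total tax = £0.89 + £1.58 + £0.33 + £0.92 + £1.31 = £5.03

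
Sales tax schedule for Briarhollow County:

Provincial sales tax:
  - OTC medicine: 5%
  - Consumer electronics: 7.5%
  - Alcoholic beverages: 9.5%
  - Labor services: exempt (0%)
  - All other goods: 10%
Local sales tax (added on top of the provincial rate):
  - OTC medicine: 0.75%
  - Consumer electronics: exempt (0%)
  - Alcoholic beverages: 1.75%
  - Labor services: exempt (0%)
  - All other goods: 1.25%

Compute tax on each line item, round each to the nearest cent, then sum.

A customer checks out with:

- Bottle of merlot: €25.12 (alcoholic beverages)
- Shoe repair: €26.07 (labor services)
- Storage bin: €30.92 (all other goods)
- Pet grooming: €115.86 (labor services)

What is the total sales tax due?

€6.31

Bottle of merlot €25.12: alcoholic beverages → 9.5% + 1.75% local = 11.25% → €2.83
Shoe repair €26.07: labor services → 0% + 0% local = 0% → €0.00
Storage bin €30.92: all other goods → 10% + 1.25% local = 11.25% → €3.48
Pet grooming €115.86: labor services → 0% + 0% local = 0% → €0.00
Total tax = €2.83 + €3.48 = €6.31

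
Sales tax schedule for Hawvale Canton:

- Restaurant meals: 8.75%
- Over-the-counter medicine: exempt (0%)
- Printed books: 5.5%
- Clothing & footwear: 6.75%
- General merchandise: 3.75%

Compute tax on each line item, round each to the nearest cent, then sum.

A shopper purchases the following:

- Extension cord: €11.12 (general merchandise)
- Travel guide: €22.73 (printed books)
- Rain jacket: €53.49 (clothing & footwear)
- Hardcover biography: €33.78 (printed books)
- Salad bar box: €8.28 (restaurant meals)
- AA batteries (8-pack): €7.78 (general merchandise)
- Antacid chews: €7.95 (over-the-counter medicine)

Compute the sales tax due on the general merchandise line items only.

€0.71

Extension cord €11.12: general merchandise → 3.75% → €0.42
AA batteries (8-pack) €7.78: general merchandise → 3.75% → €0.29
Tax on general merchandise = €0.42 + €0.29 = €0.71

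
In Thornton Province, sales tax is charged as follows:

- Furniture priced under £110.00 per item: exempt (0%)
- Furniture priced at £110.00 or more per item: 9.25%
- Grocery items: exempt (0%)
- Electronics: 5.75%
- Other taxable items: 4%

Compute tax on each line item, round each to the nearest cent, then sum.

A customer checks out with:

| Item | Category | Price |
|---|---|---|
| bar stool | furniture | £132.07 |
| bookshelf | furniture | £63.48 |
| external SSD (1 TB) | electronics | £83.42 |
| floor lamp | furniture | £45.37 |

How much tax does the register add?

£17.02

Bar stool £132.07: furniture, £110.00 or more → 9.25% → £12.22
Bookshelf £63.48: furniture, under £110.00 → 0% → £0.00
External SSD (1 TB) £83.42: electronics → 5.75% → £4.80
Floor lamp £45.37: furniture, under £110.00 → 0% → £0.00
Total tax = £12.22 + £4.80 = £17.02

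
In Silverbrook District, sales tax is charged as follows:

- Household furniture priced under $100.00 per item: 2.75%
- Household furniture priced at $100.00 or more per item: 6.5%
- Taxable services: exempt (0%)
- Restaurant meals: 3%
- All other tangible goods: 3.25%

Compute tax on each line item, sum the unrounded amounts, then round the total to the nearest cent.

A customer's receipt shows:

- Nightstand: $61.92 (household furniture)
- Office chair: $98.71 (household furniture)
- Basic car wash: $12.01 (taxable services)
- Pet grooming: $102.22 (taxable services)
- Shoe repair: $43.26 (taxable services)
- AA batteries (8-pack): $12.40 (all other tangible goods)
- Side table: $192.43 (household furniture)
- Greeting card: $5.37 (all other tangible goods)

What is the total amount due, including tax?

Nightstand $61.92: household furniture, under $100.00 → 2.75% → $1.7028
Office chair $98.71: household furniture, under $100.00 → 2.75% → $2.714525
Basic car wash $12.01: taxable services → 0% → $0.00
Pet grooming $102.22: taxable services → 0% → $0.00
Shoe repair $43.26: taxable services → 0% → $0.00
AA batteries (8-pack) $12.40: all other tangible goods → 3.25% → $0.403
Side table $192.43: household furniture, $100.00 or more → 6.5% → $12.50795
Greeting card $5.37: all other tangible goods → 3.25% → $0.174525
Subtotal = $528.32; unrounded tax = $17.5028 → $17.50; total due = $545.82

$545.82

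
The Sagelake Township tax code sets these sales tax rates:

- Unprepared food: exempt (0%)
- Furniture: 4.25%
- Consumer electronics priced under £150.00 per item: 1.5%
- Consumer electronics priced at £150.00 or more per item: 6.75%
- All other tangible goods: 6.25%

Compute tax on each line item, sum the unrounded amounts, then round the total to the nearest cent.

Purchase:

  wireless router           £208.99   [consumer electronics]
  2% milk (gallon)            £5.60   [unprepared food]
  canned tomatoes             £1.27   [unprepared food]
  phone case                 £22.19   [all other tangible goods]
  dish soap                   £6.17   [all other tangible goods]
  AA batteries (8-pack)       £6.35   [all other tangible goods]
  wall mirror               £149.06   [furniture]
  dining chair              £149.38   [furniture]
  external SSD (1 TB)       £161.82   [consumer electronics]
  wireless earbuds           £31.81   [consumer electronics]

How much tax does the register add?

£40.36

Wireless router £208.99: consumer electronics, £150.00 or more → 6.75% → £14.106825
2% milk (gallon) £5.60: unprepared food → 0% → £0.00
Canned tomatoes £1.27: unprepared food → 0% → £0.00
Phone case £22.19: all other tangible goods → 6.25% → £1.386875
Dish soap £6.17: all other tangible goods → 6.25% → £0.385625
AA batteries (8-pack) £6.35: all other tangible goods → 6.25% → £0.396875
Wall mirror £149.06: furniture → 4.25% → £6.33505
Dining chair £149.38: furniture → 4.25% → £6.34865
External SSD (1 TB) £161.82: consumer electronics, £150.00 or more → 6.75% → £10.92285
Wireless earbuds £31.81: consumer electronics, under £150.00 → 1.5% → £0.47715
Unrounded tax sum = £40.3599 → £40.36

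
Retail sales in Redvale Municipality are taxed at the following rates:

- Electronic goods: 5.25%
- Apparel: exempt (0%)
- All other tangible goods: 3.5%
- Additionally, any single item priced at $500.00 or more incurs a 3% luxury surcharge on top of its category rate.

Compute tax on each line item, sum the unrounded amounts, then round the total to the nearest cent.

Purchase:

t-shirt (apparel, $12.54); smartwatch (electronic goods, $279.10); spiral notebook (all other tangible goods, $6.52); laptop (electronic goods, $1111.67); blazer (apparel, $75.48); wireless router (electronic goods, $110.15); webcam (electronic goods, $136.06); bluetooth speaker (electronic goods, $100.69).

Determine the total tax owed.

T-shirt $12.54: apparel → 0% → $0.00
Smartwatch $279.10: electronic goods → 5.25% → $14.65275
Spiral notebook $6.52: all other tangible goods → 3.5% → $0.2282
Laptop $1111.67: electronic goods → 5.25% + 3% surcharge = 8.25% → $91.712775
Blazer $75.48: apparel → 0% → $0.00
Wireless router $110.15: electronic goods → 5.25% → $5.782875
Webcam $136.06: electronic goods → 5.25% → $7.14315
Bluetooth speaker $100.69: electronic goods → 5.25% → $5.286225
Unrounded tax sum = $124.805975 → $124.81

$124.81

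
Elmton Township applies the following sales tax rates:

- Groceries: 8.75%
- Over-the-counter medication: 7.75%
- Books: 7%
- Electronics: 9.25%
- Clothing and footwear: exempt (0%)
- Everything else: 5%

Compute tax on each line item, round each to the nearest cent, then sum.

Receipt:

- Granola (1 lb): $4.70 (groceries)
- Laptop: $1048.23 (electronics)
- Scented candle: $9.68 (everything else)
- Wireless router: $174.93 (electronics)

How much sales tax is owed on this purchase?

$114.03

Granola (1 lb) $4.70: groceries → 8.75% → $0.41
Laptop $1048.23: electronics → 9.25% → $96.96
Scented candle $9.68: everything else → 5% → $0.48
Wireless router $174.93: electronics → 9.25% → $16.18
Total tax = $0.41 + $96.96 + $0.48 + $16.18 = $114.03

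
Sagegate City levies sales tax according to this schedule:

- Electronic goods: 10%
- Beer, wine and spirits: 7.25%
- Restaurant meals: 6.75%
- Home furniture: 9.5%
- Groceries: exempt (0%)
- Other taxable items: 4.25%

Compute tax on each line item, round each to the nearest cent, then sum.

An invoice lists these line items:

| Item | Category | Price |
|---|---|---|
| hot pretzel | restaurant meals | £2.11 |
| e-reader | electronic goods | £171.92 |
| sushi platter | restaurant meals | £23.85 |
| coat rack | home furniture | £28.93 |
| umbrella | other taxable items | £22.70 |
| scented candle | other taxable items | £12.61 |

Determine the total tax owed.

£23.19

Hot pretzel £2.11: restaurant meals → 6.75% → £0.14
E-reader £171.92: electronic goods → 10% → £17.19
Sushi platter £23.85: restaurant meals → 6.75% → £1.61
Coat rack £28.93: home furniture → 9.5% → £2.75
Umbrella £22.70: other taxable items → 4.25% → £0.96
Scented candle £12.61: other taxable items → 4.25% → £0.54
Total tax = £0.14 + £17.19 + £1.61 + £2.75 + £0.96 + £0.54 = £23.19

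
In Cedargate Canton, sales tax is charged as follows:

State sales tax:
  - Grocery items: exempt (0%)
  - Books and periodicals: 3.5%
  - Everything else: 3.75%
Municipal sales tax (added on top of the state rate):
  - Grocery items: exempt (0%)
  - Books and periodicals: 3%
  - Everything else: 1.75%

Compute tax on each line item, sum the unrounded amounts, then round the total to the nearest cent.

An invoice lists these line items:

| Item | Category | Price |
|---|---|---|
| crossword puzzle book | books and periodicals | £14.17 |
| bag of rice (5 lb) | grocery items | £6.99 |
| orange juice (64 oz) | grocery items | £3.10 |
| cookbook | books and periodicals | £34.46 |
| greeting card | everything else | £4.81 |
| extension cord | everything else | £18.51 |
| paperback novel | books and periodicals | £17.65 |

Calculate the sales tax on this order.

£5.59

Crossword puzzle book £14.17: books and periodicals → 3.5% + 3% municipal = 6.5% → £0.92105
Bag of rice (5 lb) £6.99: grocery items → 0% + 0% municipal = 0% → £0.00
Orange juice (64 oz) £3.10: grocery items → 0% + 0% municipal = 0% → £0.00
Cookbook £34.46: books and periodicals → 3.5% + 3% municipal = 6.5% → £2.2399
Greeting card £4.81: everything else → 3.75% + 1.75% municipal = 5.5% → £0.26455
Extension cord £18.51: everything else → 3.75% + 1.75% municipal = 5.5% → £1.01805
Paperback novel £17.65: books and periodicals → 3.5% + 3% municipal = 6.5% → £1.14725
Unrounded tax sum = £5.5908 → £5.59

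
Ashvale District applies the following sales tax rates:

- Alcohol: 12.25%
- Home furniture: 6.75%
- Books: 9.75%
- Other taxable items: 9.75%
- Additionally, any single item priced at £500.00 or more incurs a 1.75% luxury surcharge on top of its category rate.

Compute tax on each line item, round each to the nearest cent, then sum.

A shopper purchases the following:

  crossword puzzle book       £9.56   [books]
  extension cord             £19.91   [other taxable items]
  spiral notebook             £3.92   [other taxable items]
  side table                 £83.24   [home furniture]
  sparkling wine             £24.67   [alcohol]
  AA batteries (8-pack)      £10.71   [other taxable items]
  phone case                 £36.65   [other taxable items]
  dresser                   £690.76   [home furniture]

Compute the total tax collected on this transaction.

£75.21

Crossword puzzle book £9.56: books → 9.75% → £0.93
Extension cord £19.91: other taxable items → 9.75% → £1.94
Spiral notebook £3.92: other taxable items → 9.75% → £0.38
Side table £83.24: home furniture → 6.75% → £5.62
Sparkling wine £24.67: alcohol → 12.25% → £3.02
AA batteries (8-pack) £10.71: other taxable items → 9.75% → £1.04
Phone case £36.65: other taxable items → 9.75% → £3.57
Dresser £690.76: home furniture → 6.75% + 1.75% surcharge = 8.5% → £58.71
Total tax = £0.93 + £1.94 + £0.38 + £5.62 + £3.02 + £1.04 + £3.57 + £58.71 = £75.21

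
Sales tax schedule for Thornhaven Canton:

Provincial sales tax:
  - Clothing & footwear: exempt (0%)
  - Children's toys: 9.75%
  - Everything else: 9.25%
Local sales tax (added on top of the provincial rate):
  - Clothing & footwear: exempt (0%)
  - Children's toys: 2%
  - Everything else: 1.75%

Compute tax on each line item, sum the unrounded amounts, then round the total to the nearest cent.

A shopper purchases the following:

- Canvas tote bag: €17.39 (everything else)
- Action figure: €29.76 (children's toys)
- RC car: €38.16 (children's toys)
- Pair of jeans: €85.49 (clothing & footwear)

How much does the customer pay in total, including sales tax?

€180.69

Canvas tote bag €17.39: everything else → 9.25% + 1.75% local = 11% → €1.9129
Action figure €29.76: children's toys → 9.75% + 2% local = 11.75% → €3.4968
RC car €38.16: children's toys → 9.75% + 2% local = 11.75% → €4.4838
Pair of jeans €85.49: clothing & footwear → 0% + 0% local = 0% → €0.00
Subtotal = €170.80; unrounded tax = €9.8935 → €9.89; total due = €180.69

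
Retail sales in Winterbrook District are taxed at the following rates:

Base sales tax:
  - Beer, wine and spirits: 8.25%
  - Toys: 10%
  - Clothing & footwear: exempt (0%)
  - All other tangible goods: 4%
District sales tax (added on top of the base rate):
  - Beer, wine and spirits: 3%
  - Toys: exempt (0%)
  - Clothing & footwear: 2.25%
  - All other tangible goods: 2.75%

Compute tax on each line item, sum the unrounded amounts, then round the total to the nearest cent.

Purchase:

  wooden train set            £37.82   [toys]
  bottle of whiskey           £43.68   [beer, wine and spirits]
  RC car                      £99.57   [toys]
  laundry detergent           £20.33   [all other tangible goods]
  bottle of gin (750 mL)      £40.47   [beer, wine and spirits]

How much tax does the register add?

£24.58

Wooden train set £37.82: toys → 10% + 0% district = 10% → £3.782
Bottle of whiskey £43.68: beer, wine and spirits → 8.25% + 3% district = 11.25% → £4.914
RC car £99.57: toys → 10% + 0% district = 10% → £9.957
Laundry detergent £20.33: all other tangible goods → 4% + 2.75% district = 6.75% → £1.372275
Bottle of gin (750 mL) £40.47: beer, wine and spirits → 8.25% + 3% district = 11.25% → £4.552875
Unrounded tax sum = £24.57815 → £24.58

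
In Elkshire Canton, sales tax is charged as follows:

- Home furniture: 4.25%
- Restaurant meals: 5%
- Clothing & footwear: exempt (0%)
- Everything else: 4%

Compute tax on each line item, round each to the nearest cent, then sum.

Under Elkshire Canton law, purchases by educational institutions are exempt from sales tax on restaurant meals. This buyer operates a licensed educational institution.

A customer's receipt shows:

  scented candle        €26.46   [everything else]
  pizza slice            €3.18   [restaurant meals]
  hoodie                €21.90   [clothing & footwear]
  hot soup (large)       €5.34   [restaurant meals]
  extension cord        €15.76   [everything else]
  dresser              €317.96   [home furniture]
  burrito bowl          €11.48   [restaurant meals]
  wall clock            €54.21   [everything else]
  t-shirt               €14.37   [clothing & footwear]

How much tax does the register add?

€17.37

Scented candle €26.46: everything else → 4% → €1.06
Pizza slice €3.18: restaurant meals, buyer-exempt → 0% → €0.00
Hoodie €21.90: clothing & footwear → 0% → €0.00
Hot soup (large) €5.34: restaurant meals, buyer-exempt → 0% → €0.00
Extension cord €15.76: everything else → 4% → €0.63
Dresser €317.96: home furniture → 4.25% → €13.51
Burrito bowl €11.48: restaurant meals, buyer-exempt → 0% → €0.00
Wall clock €54.21: everything else → 4% → €2.17
T-shirt €14.37: clothing & footwear → 0% → €0.00
Total tax = €1.06 + €0.63 + €13.51 + €2.17 = €17.37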